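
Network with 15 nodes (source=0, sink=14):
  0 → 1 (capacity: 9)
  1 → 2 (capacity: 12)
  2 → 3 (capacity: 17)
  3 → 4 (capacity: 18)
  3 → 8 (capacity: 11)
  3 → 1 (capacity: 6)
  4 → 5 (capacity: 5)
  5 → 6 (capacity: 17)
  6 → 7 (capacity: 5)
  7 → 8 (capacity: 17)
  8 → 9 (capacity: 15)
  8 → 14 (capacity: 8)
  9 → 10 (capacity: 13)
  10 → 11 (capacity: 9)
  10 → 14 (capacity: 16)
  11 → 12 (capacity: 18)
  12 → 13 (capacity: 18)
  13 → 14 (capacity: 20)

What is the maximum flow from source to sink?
Maximum flow = 9

Max flow: 9

Flow assignment:
  0 → 1: 9/9
  1 → 2: 9/12
  2 → 3: 9/17
  3 → 8: 9/11
  8 → 9: 1/15
  8 → 14: 8/8
  9 → 10: 1/13
  10 → 14: 1/16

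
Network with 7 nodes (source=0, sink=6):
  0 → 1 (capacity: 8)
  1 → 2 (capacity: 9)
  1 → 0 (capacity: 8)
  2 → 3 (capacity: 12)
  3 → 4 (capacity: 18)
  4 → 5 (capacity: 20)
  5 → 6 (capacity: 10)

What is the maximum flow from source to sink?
Maximum flow = 8

Max flow: 8

Flow assignment:
  0 → 1: 8/8
  1 → 2: 8/9
  2 → 3: 8/12
  3 → 4: 8/18
  4 → 5: 8/20
  5 → 6: 8/10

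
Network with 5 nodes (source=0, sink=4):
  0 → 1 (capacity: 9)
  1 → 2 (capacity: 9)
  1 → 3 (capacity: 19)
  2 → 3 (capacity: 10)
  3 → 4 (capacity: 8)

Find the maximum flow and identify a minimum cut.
Max flow = 8, Min cut edges: (3,4)

Maximum flow: 8
Minimum cut: (3,4)
Partition: S = [0, 1, 2, 3], T = [4]

Max-flow min-cut theorem verified: both equal 8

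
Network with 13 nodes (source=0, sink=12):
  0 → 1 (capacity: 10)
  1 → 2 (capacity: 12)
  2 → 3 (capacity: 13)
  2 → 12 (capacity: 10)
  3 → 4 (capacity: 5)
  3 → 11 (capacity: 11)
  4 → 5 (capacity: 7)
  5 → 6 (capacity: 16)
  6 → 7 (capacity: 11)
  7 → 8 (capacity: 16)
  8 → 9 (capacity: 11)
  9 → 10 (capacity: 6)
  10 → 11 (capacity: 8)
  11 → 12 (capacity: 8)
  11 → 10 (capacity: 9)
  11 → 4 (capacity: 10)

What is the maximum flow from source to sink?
Maximum flow = 10

Max flow: 10

Flow assignment:
  0 → 1: 10/10
  1 → 2: 10/12
  2 → 12: 10/10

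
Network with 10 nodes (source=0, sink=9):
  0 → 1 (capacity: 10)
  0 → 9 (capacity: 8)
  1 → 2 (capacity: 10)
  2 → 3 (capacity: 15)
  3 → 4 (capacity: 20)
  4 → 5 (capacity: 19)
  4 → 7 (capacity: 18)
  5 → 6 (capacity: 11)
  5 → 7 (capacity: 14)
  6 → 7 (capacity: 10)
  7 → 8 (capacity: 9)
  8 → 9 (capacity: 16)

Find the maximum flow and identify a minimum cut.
Max flow = 17, Min cut edges: (0,9), (7,8)

Maximum flow: 17
Minimum cut: (0,9), (7,8)
Partition: S = [0, 1, 2, 3, 4, 5, 6, 7], T = [8, 9]

Max-flow min-cut theorem verified: both equal 17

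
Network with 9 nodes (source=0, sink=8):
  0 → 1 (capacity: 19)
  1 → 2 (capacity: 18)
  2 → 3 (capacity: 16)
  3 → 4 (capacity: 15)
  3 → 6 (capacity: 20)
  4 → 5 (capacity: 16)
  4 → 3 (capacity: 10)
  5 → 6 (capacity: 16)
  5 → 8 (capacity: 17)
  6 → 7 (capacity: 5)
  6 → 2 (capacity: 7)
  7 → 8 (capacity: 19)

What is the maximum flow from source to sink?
Maximum flow = 16

Max flow: 16

Flow assignment:
  0 → 1: 16/19
  1 → 2: 16/18
  2 → 3: 16/16
  3 → 4: 15/15
  3 → 6: 1/20
  4 → 5: 15/16
  5 → 8: 15/17
  6 → 7: 1/5
  7 → 8: 1/19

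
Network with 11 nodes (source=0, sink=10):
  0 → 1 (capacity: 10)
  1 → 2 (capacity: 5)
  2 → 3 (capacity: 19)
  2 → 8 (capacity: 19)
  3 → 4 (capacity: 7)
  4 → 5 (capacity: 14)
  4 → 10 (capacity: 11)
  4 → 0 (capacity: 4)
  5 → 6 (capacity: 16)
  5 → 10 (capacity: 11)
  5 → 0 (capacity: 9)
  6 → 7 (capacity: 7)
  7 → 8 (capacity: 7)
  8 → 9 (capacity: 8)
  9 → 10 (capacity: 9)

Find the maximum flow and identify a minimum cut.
Max flow = 5, Min cut edges: (1,2)

Maximum flow: 5
Minimum cut: (1,2)
Partition: S = [0, 1], T = [2, 3, 4, 5, 6, 7, 8, 9, 10]

Max-flow min-cut theorem verified: both equal 5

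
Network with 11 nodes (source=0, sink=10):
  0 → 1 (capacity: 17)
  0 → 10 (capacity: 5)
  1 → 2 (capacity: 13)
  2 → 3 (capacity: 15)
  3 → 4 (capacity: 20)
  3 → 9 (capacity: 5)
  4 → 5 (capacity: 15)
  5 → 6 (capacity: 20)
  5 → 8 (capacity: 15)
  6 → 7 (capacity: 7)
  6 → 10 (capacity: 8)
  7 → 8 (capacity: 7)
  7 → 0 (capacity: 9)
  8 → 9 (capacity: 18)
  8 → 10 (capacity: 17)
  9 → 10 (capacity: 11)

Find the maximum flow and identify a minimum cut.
Max flow = 18, Min cut edges: (0,10), (1,2)

Maximum flow: 18
Minimum cut: (0,10), (1,2)
Partition: S = [0, 1], T = [2, 3, 4, 5, 6, 7, 8, 9, 10]

Max-flow min-cut theorem verified: both equal 18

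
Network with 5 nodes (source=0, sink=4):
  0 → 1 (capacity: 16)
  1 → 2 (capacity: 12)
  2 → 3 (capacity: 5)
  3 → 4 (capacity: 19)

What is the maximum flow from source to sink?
Maximum flow = 5

Max flow: 5

Flow assignment:
  0 → 1: 5/16
  1 → 2: 5/12
  2 → 3: 5/5
  3 → 4: 5/19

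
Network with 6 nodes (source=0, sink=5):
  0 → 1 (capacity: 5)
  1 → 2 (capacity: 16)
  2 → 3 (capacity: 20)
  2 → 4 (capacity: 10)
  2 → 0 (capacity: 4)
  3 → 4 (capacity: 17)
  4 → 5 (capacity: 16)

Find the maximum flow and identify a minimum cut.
Max flow = 5, Min cut edges: (0,1)

Maximum flow: 5
Minimum cut: (0,1)
Partition: S = [0], T = [1, 2, 3, 4, 5]

Max-flow min-cut theorem verified: both equal 5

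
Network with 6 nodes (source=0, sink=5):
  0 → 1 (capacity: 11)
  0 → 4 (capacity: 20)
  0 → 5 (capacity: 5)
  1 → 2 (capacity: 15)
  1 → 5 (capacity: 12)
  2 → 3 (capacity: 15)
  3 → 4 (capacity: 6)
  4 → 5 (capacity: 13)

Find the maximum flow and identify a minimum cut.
Max flow = 29, Min cut edges: (0,1), (0,5), (4,5)

Maximum flow: 29
Minimum cut: (0,1), (0,5), (4,5)
Partition: S = [0, 2, 3, 4], T = [1, 5]

Max-flow min-cut theorem verified: both equal 29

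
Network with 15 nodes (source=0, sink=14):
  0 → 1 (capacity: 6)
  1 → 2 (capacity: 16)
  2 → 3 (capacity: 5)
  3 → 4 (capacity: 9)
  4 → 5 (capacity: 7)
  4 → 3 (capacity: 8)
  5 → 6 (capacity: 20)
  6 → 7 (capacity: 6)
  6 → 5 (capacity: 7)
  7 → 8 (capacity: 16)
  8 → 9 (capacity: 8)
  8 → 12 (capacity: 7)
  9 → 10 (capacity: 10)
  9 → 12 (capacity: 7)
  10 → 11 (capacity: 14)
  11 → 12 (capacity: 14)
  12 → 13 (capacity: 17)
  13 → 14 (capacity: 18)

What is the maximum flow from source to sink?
Maximum flow = 5

Max flow: 5

Flow assignment:
  0 → 1: 5/6
  1 → 2: 5/16
  2 → 3: 5/5
  3 → 4: 5/9
  4 → 5: 5/7
  5 → 6: 5/20
  6 → 7: 5/6
  7 → 8: 5/16
  8 → 12: 5/7
  12 → 13: 5/17
  13 → 14: 5/18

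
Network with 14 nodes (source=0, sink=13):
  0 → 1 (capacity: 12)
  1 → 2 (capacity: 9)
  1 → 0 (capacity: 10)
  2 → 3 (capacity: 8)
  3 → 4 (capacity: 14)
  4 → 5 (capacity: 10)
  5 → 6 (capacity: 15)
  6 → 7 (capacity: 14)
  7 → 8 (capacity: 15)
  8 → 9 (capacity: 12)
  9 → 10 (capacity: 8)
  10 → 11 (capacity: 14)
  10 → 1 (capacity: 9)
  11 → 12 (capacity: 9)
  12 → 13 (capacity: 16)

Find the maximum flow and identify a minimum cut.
Max flow = 8, Min cut edges: (9,10)

Maximum flow: 8
Minimum cut: (9,10)
Partition: S = [0, 1, 2, 3, 4, 5, 6, 7, 8, 9], T = [10, 11, 12, 13]

Max-flow min-cut theorem verified: both equal 8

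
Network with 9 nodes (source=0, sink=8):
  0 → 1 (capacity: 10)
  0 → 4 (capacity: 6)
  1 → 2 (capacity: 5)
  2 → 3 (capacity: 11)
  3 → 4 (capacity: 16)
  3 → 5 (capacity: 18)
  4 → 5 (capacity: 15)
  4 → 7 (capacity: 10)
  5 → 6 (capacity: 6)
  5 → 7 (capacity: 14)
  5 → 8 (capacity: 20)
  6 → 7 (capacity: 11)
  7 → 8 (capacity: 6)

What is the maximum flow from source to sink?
Maximum flow = 11

Max flow: 11

Flow assignment:
  0 → 1: 5/10
  0 → 4: 6/6
  1 → 2: 5/5
  2 → 3: 5/11
  3 → 5: 5/18
  4 → 5: 6/15
  5 → 8: 11/20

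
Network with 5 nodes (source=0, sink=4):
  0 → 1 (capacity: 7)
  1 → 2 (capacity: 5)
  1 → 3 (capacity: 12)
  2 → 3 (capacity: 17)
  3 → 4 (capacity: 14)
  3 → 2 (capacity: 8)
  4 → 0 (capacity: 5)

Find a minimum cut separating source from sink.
Min cut value = 7, edges: (0,1)

Min cut value: 7
Partition: S = [0], T = [1, 2, 3, 4]
Cut edges: (0,1)

By max-flow min-cut theorem, max flow = min cut = 7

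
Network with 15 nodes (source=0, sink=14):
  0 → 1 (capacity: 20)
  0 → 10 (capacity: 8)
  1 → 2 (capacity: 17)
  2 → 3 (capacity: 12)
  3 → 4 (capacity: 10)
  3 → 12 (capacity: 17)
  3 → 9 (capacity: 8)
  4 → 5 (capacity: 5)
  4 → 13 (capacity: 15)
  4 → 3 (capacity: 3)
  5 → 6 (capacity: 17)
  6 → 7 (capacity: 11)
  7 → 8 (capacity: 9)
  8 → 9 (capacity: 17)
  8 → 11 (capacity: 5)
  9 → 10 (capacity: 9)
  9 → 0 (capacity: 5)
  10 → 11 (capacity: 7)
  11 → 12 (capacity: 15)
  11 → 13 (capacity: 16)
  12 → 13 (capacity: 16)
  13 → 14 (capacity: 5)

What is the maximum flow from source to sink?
Maximum flow = 5

Max flow: 5

Flow assignment:
  0 → 1: 10/20
  1 → 2: 10/17
  2 → 3: 10/12
  3 → 12: 2/17
  3 → 9: 8/8
  9 → 10: 3/9
  9 → 0: 5/5
  10 → 11: 3/7
  11 → 13: 3/16
  12 → 13: 2/16
  13 → 14: 5/5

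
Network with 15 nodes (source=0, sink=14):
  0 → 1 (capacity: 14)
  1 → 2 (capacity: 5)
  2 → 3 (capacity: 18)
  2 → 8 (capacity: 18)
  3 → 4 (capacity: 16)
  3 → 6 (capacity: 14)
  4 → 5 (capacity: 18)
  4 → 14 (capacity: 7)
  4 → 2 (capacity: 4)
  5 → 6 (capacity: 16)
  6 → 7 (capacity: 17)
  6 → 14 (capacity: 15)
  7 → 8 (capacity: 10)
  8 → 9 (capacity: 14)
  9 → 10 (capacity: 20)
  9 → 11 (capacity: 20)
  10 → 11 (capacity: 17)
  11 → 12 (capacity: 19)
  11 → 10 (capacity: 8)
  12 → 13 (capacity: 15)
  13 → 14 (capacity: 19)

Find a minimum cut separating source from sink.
Min cut value = 5, edges: (1,2)

Min cut value: 5
Partition: S = [0, 1], T = [2, 3, 4, 5, 6, 7, 8, 9, 10, 11, 12, 13, 14]
Cut edges: (1,2)

By max-flow min-cut theorem, max flow = min cut = 5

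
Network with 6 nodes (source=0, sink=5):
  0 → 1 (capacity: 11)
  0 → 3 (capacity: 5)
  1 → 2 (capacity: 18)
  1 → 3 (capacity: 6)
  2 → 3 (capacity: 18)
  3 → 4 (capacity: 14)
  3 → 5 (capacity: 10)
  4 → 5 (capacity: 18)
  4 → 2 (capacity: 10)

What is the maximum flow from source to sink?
Maximum flow = 16

Max flow: 16

Flow assignment:
  0 → 1: 11/11
  0 → 3: 5/5
  1 → 2: 5/18
  1 → 3: 6/6
  2 → 3: 5/18
  3 → 4: 6/14
  3 → 5: 10/10
  4 → 5: 6/18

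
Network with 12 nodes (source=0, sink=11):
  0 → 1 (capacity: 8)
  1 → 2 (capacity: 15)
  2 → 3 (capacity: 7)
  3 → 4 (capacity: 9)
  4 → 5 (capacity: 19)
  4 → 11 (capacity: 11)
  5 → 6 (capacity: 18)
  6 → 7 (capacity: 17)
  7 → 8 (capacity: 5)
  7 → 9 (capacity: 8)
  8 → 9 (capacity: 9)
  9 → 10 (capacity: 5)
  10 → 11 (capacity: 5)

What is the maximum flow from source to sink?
Maximum flow = 7

Max flow: 7

Flow assignment:
  0 → 1: 7/8
  1 → 2: 7/15
  2 → 3: 7/7
  3 → 4: 7/9
  4 → 11: 7/11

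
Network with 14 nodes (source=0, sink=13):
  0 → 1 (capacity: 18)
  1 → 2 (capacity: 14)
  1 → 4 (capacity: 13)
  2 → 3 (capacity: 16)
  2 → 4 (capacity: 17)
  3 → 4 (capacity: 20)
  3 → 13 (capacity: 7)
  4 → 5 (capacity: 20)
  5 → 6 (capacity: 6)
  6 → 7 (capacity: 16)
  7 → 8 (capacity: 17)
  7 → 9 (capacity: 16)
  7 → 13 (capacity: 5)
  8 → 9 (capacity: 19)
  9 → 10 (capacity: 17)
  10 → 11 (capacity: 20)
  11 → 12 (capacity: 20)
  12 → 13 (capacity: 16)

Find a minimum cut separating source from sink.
Min cut value = 13, edges: (3,13), (5,6)

Min cut value: 13
Partition: S = [0, 1, 2, 3, 4, 5], T = [6, 7, 8, 9, 10, 11, 12, 13]
Cut edges: (3,13), (5,6)

By max-flow min-cut theorem, max flow = min cut = 13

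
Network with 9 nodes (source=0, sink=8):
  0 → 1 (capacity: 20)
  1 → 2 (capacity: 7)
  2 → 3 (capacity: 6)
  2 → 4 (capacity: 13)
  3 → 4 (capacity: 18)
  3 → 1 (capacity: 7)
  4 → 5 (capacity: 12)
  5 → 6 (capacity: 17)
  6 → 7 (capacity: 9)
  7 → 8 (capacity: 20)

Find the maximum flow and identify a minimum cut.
Max flow = 7, Min cut edges: (1,2)

Maximum flow: 7
Minimum cut: (1,2)
Partition: S = [0, 1], T = [2, 3, 4, 5, 6, 7, 8]

Max-flow min-cut theorem verified: both equal 7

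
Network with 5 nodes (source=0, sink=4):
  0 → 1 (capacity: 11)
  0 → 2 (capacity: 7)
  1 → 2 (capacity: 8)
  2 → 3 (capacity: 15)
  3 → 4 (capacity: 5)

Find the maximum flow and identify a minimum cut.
Max flow = 5, Min cut edges: (3,4)

Maximum flow: 5
Minimum cut: (3,4)
Partition: S = [0, 1, 2, 3], T = [4]

Max-flow min-cut theorem verified: both equal 5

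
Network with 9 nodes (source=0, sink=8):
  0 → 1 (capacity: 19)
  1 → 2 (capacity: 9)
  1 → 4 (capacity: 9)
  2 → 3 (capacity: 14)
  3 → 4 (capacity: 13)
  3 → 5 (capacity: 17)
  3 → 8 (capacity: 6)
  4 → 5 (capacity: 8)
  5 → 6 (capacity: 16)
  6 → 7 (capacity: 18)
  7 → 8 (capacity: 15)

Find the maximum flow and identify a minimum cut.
Max flow = 17, Min cut edges: (1,2), (4,5)

Maximum flow: 17
Minimum cut: (1,2), (4,5)
Partition: S = [0, 1, 4], T = [2, 3, 5, 6, 7, 8]

Max-flow min-cut theorem verified: both equal 17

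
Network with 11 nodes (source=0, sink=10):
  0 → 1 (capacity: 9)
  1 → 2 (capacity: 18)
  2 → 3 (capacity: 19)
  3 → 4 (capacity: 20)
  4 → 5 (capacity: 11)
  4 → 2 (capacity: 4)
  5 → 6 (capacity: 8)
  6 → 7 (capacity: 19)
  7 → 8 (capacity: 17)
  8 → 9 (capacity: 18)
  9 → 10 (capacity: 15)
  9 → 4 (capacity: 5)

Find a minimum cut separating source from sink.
Min cut value = 8, edges: (5,6)

Min cut value: 8
Partition: S = [0, 1, 2, 3, 4, 5], T = [6, 7, 8, 9, 10]
Cut edges: (5,6)

By max-flow min-cut theorem, max flow = min cut = 8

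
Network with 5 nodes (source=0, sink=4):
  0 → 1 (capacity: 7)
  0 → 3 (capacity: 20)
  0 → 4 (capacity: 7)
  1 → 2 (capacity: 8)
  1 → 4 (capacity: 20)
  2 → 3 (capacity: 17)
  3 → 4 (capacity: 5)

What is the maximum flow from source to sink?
Maximum flow = 19

Max flow: 19

Flow assignment:
  0 → 1: 7/7
  0 → 3: 5/20
  0 → 4: 7/7
  1 → 4: 7/20
  3 → 4: 5/5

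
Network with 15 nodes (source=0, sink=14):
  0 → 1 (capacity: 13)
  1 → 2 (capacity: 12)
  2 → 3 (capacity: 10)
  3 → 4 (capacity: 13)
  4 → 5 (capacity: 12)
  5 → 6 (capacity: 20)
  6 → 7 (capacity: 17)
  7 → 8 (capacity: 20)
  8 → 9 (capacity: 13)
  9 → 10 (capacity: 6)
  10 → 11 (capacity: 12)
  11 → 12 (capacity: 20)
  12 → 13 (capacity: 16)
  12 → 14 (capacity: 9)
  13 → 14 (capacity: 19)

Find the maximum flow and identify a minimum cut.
Max flow = 6, Min cut edges: (9,10)

Maximum flow: 6
Minimum cut: (9,10)
Partition: S = [0, 1, 2, 3, 4, 5, 6, 7, 8, 9], T = [10, 11, 12, 13, 14]

Max-flow min-cut theorem verified: both equal 6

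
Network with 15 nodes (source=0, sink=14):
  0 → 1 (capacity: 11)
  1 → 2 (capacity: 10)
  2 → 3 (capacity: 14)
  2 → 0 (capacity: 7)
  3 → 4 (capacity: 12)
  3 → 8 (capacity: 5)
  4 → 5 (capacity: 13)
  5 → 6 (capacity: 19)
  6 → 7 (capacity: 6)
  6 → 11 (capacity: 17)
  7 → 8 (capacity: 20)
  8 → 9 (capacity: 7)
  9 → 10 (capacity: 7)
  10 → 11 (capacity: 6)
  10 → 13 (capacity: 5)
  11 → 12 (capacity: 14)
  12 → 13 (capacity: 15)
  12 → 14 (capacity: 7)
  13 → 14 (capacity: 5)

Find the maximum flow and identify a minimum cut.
Max flow = 10, Min cut edges: (1,2)

Maximum flow: 10
Minimum cut: (1,2)
Partition: S = [0, 1], T = [2, 3, 4, 5, 6, 7, 8, 9, 10, 11, 12, 13, 14]

Max-flow min-cut theorem verified: both equal 10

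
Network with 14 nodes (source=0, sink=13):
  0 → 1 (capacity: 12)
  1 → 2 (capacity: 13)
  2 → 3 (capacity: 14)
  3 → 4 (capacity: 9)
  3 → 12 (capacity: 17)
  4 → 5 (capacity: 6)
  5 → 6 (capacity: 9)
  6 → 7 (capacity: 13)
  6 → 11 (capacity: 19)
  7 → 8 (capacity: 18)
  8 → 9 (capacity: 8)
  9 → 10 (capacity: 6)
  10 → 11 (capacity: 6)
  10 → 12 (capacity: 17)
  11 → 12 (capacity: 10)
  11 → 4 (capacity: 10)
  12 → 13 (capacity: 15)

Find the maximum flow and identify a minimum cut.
Max flow = 12, Min cut edges: (0,1)

Maximum flow: 12
Minimum cut: (0,1)
Partition: S = [0], T = [1, 2, 3, 4, 5, 6, 7, 8, 9, 10, 11, 12, 13]

Max-flow min-cut theorem verified: both equal 12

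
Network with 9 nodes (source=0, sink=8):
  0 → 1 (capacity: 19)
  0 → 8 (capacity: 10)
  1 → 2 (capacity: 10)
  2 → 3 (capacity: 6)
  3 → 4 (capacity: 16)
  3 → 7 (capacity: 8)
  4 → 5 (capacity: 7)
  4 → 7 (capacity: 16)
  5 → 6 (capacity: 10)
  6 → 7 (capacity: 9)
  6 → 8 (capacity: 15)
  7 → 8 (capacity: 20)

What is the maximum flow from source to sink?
Maximum flow = 16

Max flow: 16

Flow assignment:
  0 → 1: 6/19
  0 → 8: 10/10
  1 → 2: 6/10
  2 → 3: 6/6
  3 → 7: 6/8
  7 → 8: 6/20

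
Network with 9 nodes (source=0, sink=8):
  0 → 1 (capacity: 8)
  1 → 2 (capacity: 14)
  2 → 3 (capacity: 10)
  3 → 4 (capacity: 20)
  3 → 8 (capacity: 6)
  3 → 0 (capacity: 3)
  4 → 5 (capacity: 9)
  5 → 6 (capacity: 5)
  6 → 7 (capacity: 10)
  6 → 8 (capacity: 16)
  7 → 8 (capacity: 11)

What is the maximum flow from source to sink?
Maximum flow = 8

Max flow: 8

Flow assignment:
  0 → 1: 8/8
  1 → 2: 8/14
  2 → 3: 8/10
  3 → 4: 2/20
  3 → 8: 6/6
  4 → 5: 2/9
  5 → 6: 2/5
  6 → 8: 2/16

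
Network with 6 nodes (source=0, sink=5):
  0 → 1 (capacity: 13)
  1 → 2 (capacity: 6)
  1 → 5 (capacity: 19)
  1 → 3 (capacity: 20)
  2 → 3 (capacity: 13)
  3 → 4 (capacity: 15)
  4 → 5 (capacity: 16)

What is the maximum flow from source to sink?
Maximum flow = 13

Max flow: 13

Flow assignment:
  0 → 1: 13/13
  1 → 5: 13/19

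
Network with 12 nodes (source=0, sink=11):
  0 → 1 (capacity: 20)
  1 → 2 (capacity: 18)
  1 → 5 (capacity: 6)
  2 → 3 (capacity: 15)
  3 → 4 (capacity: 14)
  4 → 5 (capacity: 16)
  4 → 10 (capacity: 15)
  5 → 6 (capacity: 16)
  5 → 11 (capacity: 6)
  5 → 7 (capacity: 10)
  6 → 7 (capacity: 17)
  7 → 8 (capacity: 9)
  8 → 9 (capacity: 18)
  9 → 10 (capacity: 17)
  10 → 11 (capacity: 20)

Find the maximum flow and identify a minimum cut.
Max flow = 20, Min cut edges: (1,5), (3,4)

Maximum flow: 20
Minimum cut: (1,5), (3,4)
Partition: S = [0, 1, 2, 3], T = [4, 5, 6, 7, 8, 9, 10, 11]

Max-flow min-cut theorem verified: both equal 20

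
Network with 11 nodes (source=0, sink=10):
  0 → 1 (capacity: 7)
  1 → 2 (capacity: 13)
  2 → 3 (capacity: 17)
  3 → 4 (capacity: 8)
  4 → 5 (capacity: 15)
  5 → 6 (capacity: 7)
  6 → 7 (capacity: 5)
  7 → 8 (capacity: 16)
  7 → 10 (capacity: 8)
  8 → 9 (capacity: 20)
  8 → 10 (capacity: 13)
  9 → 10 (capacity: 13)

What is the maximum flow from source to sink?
Maximum flow = 5

Max flow: 5

Flow assignment:
  0 → 1: 5/7
  1 → 2: 5/13
  2 → 3: 5/17
  3 → 4: 5/8
  4 → 5: 5/15
  5 → 6: 5/7
  6 → 7: 5/5
  7 → 10: 5/8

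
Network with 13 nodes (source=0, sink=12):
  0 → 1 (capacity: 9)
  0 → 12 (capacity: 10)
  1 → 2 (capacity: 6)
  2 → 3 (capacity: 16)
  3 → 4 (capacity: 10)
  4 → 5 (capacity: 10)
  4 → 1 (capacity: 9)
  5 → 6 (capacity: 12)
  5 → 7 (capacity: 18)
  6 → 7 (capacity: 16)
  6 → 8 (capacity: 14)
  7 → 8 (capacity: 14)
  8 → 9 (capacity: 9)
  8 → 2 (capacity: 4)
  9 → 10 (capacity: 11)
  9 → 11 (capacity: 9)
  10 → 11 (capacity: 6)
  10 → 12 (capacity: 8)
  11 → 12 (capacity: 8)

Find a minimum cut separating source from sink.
Min cut value = 16, edges: (0,12), (1,2)

Min cut value: 16
Partition: S = [0, 1], T = [2, 3, 4, 5, 6, 7, 8, 9, 10, 11, 12]
Cut edges: (0,12), (1,2)

By max-flow min-cut theorem, max flow = min cut = 16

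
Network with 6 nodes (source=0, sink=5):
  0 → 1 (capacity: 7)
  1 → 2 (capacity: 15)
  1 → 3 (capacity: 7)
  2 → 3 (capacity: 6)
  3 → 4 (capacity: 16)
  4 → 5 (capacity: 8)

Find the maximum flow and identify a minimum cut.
Max flow = 7, Min cut edges: (0,1)

Maximum flow: 7
Minimum cut: (0,1)
Partition: S = [0], T = [1, 2, 3, 4, 5]

Max-flow min-cut theorem verified: both equal 7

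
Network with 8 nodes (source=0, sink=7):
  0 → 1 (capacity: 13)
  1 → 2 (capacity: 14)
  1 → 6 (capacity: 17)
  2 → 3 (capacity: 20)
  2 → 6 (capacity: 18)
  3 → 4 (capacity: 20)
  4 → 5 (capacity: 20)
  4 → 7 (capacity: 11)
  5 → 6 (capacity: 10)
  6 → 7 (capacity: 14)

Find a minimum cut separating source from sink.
Min cut value = 13, edges: (0,1)

Min cut value: 13
Partition: S = [0], T = [1, 2, 3, 4, 5, 6, 7]
Cut edges: (0,1)

By max-flow min-cut theorem, max flow = min cut = 13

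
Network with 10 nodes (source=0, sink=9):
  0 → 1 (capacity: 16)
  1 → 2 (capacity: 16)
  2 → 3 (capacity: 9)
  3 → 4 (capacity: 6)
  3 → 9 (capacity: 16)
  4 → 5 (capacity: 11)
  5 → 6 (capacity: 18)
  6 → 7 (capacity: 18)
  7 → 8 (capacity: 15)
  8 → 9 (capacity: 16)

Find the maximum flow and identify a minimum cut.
Max flow = 9, Min cut edges: (2,3)

Maximum flow: 9
Minimum cut: (2,3)
Partition: S = [0, 1, 2], T = [3, 4, 5, 6, 7, 8, 9]

Max-flow min-cut theorem verified: both equal 9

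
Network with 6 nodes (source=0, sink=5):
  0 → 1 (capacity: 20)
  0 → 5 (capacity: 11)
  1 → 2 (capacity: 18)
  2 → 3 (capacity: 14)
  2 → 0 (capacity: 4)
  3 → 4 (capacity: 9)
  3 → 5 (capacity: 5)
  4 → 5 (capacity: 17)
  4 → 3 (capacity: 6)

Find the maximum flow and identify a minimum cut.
Max flow = 25, Min cut edges: (0,5), (3,4), (3,5)

Maximum flow: 25
Minimum cut: (0,5), (3,4), (3,5)
Partition: S = [0, 1, 2, 3], T = [4, 5]

Max-flow min-cut theorem verified: both equal 25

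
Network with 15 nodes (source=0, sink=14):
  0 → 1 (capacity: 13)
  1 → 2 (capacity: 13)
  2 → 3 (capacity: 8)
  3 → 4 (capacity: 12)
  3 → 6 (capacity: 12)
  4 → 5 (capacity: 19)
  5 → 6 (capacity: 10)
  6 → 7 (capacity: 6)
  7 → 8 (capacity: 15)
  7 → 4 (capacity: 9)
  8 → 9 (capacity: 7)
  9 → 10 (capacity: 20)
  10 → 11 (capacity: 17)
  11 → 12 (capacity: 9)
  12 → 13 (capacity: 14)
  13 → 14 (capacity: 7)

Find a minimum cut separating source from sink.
Min cut value = 6, edges: (6,7)

Min cut value: 6
Partition: S = [0, 1, 2, 3, 4, 5, 6], T = [7, 8, 9, 10, 11, 12, 13, 14]
Cut edges: (6,7)

By max-flow min-cut theorem, max flow = min cut = 6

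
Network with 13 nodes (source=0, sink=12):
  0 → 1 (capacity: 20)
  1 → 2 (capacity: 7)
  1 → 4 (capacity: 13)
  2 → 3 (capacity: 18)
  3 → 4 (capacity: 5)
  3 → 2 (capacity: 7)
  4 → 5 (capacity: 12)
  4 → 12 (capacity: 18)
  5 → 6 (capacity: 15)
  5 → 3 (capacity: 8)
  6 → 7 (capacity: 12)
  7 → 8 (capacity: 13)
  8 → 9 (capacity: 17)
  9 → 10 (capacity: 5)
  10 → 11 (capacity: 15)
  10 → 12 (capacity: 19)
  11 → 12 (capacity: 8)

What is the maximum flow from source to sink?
Maximum flow = 18

Max flow: 18

Flow assignment:
  0 → 1: 18/20
  1 → 2: 5/7
  1 → 4: 13/13
  2 → 3: 5/18
  3 → 4: 5/5
  4 → 12: 18/18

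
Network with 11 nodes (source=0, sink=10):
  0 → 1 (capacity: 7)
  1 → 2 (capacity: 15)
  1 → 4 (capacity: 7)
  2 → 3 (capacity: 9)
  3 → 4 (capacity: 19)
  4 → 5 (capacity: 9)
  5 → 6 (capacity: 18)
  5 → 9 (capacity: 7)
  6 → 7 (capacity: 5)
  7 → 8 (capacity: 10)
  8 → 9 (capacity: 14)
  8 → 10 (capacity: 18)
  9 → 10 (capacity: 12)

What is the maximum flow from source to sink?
Maximum flow = 7

Max flow: 7

Flow assignment:
  0 → 1: 7/7
  1 → 4: 7/7
  4 → 5: 7/9
  5 → 9: 7/7
  9 → 10: 7/12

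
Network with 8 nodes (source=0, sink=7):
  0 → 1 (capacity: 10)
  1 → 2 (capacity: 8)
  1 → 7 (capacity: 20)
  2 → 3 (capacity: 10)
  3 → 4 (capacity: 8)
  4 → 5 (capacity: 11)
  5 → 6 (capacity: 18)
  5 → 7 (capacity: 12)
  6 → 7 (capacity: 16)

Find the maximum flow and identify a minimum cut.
Max flow = 10, Min cut edges: (0,1)

Maximum flow: 10
Minimum cut: (0,1)
Partition: S = [0], T = [1, 2, 3, 4, 5, 6, 7]

Max-flow min-cut theorem verified: both equal 10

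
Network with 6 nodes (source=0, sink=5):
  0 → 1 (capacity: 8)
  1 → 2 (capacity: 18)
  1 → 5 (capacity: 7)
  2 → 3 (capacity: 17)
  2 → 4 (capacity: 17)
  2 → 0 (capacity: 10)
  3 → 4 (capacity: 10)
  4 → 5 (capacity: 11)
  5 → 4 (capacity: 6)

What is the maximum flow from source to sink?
Maximum flow = 8

Max flow: 8

Flow assignment:
  0 → 1: 8/8
  1 → 2: 1/18
  1 → 5: 7/7
  2 → 4: 1/17
  4 → 5: 1/11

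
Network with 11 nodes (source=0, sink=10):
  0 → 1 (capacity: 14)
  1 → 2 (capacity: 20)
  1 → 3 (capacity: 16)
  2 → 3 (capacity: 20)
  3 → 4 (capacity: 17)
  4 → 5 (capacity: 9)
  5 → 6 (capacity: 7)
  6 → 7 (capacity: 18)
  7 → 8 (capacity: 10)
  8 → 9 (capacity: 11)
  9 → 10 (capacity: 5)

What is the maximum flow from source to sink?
Maximum flow = 5

Max flow: 5

Flow assignment:
  0 → 1: 5/14
  1 → 3: 5/16
  3 → 4: 5/17
  4 → 5: 5/9
  5 → 6: 5/7
  6 → 7: 5/18
  7 → 8: 5/10
  8 → 9: 5/11
  9 → 10: 5/5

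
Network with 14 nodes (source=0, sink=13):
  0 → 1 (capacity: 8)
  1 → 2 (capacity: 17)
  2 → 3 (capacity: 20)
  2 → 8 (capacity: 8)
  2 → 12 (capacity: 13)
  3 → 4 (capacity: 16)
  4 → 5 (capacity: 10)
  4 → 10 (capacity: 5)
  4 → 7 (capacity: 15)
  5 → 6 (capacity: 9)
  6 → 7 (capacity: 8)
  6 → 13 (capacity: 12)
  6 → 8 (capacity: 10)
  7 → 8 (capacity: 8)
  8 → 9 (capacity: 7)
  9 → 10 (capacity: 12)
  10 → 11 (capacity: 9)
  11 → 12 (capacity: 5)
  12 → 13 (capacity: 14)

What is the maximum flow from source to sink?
Maximum flow = 8

Max flow: 8

Flow assignment:
  0 → 1: 8/8
  1 → 2: 8/17
  2 → 12: 8/13
  12 → 13: 8/14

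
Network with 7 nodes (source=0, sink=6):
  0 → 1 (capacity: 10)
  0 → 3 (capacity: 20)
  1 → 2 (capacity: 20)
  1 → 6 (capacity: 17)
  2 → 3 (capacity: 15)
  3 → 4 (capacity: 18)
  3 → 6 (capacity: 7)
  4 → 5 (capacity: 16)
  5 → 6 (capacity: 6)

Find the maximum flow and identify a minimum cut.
Max flow = 23, Min cut edges: (0,1), (3,6), (5,6)

Maximum flow: 23
Minimum cut: (0,1), (3,6), (5,6)
Partition: S = [0, 2, 3, 4, 5], T = [1, 6]

Max-flow min-cut theorem verified: both equal 23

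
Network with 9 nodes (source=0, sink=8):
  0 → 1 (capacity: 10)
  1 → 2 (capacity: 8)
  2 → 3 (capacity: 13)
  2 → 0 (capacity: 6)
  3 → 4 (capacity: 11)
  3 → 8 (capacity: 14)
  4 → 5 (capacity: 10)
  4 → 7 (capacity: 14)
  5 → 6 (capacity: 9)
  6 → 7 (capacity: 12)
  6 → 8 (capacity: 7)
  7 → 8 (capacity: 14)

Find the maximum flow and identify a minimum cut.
Max flow = 8, Min cut edges: (1,2)

Maximum flow: 8
Minimum cut: (1,2)
Partition: S = [0, 1], T = [2, 3, 4, 5, 6, 7, 8]

Max-flow min-cut theorem verified: both equal 8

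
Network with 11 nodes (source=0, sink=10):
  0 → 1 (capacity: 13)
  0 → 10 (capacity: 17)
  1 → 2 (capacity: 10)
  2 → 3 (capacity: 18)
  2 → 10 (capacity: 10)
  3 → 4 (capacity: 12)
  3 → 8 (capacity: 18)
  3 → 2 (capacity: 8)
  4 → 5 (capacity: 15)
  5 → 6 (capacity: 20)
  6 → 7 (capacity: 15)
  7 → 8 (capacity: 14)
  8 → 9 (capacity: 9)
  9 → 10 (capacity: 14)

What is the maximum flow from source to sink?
Maximum flow = 27

Max flow: 27

Flow assignment:
  0 → 1: 10/13
  0 → 10: 17/17
  1 → 2: 10/10
  2 → 10: 10/10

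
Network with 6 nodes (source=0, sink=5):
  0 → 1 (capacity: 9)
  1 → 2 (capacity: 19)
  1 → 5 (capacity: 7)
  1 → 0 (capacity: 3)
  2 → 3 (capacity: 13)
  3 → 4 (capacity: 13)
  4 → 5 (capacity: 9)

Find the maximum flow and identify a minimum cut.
Max flow = 9, Min cut edges: (0,1)

Maximum flow: 9
Minimum cut: (0,1)
Partition: S = [0], T = [1, 2, 3, 4, 5]

Max-flow min-cut theorem verified: both equal 9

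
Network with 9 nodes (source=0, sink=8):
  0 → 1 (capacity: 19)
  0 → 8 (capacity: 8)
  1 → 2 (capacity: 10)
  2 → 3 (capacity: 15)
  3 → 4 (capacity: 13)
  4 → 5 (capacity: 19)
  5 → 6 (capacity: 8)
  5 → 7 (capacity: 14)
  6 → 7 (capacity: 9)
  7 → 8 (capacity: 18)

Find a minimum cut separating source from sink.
Min cut value = 18, edges: (0,8), (1,2)

Min cut value: 18
Partition: S = [0, 1], T = [2, 3, 4, 5, 6, 7, 8]
Cut edges: (0,8), (1,2)

By max-flow min-cut theorem, max flow = min cut = 18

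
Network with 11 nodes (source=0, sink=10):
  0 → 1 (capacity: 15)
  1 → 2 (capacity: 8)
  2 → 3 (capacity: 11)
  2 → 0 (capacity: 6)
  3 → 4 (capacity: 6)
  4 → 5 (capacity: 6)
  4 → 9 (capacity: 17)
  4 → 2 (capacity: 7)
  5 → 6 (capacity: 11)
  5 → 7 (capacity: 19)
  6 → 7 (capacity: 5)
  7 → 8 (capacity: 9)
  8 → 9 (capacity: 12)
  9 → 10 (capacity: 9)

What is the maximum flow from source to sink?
Maximum flow = 6

Max flow: 6

Flow assignment:
  0 → 1: 8/15
  1 → 2: 8/8
  2 → 3: 6/11
  2 → 0: 2/6
  3 → 4: 6/6
  4 → 9: 6/17
  9 → 10: 6/9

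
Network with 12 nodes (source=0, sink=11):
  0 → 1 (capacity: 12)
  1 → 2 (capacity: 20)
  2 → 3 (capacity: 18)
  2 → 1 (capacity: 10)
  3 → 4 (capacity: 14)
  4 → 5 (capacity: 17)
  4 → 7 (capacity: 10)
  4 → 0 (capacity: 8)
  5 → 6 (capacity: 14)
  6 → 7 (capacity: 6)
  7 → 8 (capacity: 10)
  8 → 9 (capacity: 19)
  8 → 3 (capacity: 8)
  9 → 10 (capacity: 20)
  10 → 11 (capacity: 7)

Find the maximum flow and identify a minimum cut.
Max flow = 7, Min cut edges: (10,11)

Maximum flow: 7
Minimum cut: (10,11)
Partition: S = [0, 1, 2, 3, 4, 5, 6, 7, 8, 9, 10], T = [11]

Max-flow min-cut theorem verified: both equal 7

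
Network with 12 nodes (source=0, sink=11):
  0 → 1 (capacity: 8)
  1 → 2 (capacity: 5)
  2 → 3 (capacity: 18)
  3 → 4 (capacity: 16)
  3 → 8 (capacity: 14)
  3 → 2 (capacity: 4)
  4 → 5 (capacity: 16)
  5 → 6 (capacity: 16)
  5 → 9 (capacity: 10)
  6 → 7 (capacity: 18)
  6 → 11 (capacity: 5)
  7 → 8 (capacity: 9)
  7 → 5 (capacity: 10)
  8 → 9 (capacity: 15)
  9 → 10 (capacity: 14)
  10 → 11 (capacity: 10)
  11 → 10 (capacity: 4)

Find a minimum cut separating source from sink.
Min cut value = 5, edges: (1,2)

Min cut value: 5
Partition: S = [0, 1], T = [2, 3, 4, 5, 6, 7, 8, 9, 10, 11]
Cut edges: (1,2)

By max-flow min-cut theorem, max flow = min cut = 5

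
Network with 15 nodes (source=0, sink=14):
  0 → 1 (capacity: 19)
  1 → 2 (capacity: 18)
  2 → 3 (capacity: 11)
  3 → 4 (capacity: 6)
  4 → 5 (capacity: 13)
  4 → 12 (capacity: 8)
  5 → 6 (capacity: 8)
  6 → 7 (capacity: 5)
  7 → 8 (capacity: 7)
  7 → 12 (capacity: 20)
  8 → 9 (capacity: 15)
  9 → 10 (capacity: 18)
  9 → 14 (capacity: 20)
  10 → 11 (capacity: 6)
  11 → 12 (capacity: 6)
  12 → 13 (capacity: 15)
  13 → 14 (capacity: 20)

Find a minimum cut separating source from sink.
Min cut value = 6, edges: (3,4)

Min cut value: 6
Partition: S = [0, 1, 2, 3], T = [4, 5, 6, 7, 8, 9, 10, 11, 12, 13, 14]
Cut edges: (3,4)

By max-flow min-cut theorem, max flow = min cut = 6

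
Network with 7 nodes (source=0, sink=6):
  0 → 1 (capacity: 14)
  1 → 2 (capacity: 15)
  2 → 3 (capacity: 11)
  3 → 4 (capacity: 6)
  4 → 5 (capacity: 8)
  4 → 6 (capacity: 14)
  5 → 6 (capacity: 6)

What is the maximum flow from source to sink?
Maximum flow = 6

Max flow: 6

Flow assignment:
  0 → 1: 6/14
  1 → 2: 6/15
  2 → 3: 6/11
  3 → 4: 6/6
  4 → 6: 6/14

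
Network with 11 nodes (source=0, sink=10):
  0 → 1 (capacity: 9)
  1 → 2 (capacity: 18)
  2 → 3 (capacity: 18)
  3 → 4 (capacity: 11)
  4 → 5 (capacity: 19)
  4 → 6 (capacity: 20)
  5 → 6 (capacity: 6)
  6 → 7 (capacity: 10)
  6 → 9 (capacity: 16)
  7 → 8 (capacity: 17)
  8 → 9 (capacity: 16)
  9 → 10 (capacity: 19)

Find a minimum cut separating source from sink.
Min cut value = 9, edges: (0,1)

Min cut value: 9
Partition: S = [0], T = [1, 2, 3, 4, 5, 6, 7, 8, 9, 10]
Cut edges: (0,1)

By max-flow min-cut theorem, max flow = min cut = 9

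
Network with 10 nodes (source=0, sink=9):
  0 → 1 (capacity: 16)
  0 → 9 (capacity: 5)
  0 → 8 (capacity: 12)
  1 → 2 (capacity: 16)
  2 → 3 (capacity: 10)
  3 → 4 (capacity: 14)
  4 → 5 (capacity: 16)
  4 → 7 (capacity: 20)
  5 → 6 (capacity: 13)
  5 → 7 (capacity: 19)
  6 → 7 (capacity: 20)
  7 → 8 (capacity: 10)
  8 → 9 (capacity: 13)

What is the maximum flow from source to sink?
Maximum flow = 18

Max flow: 18

Flow assignment:
  0 → 1: 10/16
  0 → 9: 5/5
  0 → 8: 3/12
  1 → 2: 10/16
  2 → 3: 10/10
  3 → 4: 10/14
  4 → 7: 10/20
  7 → 8: 10/10
  8 → 9: 13/13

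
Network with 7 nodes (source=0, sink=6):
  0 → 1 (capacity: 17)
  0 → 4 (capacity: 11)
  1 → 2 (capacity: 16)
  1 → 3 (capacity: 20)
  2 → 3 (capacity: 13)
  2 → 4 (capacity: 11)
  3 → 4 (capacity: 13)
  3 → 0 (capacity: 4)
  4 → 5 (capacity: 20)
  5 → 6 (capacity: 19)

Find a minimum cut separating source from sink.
Min cut value = 19, edges: (5,6)

Min cut value: 19
Partition: S = [0, 1, 2, 3, 4, 5], T = [6]
Cut edges: (5,6)

By max-flow min-cut theorem, max flow = min cut = 19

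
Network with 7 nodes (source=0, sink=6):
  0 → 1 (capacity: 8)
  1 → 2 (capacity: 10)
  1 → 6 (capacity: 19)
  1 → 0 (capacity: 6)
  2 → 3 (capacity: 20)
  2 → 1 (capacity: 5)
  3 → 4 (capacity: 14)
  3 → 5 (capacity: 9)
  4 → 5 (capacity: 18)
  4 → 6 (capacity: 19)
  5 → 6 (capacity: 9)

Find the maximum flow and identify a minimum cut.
Max flow = 8, Min cut edges: (0,1)

Maximum flow: 8
Minimum cut: (0,1)
Partition: S = [0], T = [1, 2, 3, 4, 5, 6]

Max-flow min-cut theorem verified: both equal 8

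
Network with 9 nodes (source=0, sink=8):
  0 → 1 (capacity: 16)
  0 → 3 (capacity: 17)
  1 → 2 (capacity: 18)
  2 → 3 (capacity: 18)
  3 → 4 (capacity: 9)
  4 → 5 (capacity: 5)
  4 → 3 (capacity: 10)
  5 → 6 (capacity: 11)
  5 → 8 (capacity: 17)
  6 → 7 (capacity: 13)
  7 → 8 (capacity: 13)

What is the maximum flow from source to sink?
Maximum flow = 5

Max flow: 5

Flow assignment:
  0 → 1: 5/16
  1 → 2: 5/18
  2 → 3: 5/18
  3 → 4: 5/9
  4 → 5: 5/5
  5 → 8: 5/17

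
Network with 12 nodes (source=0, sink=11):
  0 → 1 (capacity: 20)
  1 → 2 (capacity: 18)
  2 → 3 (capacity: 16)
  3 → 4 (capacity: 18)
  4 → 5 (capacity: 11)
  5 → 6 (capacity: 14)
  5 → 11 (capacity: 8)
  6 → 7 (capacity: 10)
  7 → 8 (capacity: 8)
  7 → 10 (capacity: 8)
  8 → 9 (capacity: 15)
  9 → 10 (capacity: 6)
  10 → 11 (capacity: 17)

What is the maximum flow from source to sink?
Maximum flow = 11

Max flow: 11

Flow assignment:
  0 → 1: 11/20
  1 → 2: 11/18
  2 → 3: 11/16
  3 → 4: 11/18
  4 → 5: 11/11
  5 → 6: 3/14
  5 → 11: 8/8
  6 → 7: 3/10
  7 → 10: 3/8
  10 → 11: 3/17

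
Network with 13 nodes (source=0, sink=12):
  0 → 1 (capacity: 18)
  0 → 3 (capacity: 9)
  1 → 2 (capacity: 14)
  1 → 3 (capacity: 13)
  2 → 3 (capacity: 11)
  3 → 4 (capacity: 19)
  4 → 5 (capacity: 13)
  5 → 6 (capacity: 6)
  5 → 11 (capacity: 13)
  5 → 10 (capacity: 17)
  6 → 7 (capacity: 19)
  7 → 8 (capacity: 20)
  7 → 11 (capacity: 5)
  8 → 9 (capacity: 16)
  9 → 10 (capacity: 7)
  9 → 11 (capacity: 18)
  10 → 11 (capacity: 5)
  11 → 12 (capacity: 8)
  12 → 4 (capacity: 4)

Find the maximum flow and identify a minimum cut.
Max flow = 8, Min cut edges: (11,12)

Maximum flow: 8
Minimum cut: (11,12)
Partition: S = [0, 1, 2, 3, 4, 5, 6, 7, 8, 9, 10, 11], T = [12]

Max-flow min-cut theorem verified: both equal 8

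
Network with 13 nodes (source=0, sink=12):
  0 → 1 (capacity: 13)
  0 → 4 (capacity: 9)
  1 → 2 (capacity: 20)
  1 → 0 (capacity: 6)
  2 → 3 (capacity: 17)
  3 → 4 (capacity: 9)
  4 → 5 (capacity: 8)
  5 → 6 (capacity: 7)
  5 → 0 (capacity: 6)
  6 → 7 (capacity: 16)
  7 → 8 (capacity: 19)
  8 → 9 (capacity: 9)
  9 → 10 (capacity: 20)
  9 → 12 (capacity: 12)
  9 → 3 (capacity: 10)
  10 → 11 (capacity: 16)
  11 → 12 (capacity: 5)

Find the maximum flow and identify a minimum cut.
Max flow = 7, Min cut edges: (5,6)

Maximum flow: 7
Minimum cut: (5,6)
Partition: S = [0, 1, 2, 3, 4, 5], T = [6, 7, 8, 9, 10, 11, 12]

Max-flow min-cut theorem verified: both equal 7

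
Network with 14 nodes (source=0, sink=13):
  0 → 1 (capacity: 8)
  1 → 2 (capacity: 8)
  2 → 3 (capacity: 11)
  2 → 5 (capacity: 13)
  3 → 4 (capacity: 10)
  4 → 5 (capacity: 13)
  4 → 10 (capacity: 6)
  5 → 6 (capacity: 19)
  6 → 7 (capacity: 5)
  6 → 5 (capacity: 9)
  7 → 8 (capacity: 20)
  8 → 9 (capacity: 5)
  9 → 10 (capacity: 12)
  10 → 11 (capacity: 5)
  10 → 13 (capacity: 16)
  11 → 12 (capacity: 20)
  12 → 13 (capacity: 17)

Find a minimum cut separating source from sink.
Min cut value = 8, edges: (1,2)

Min cut value: 8
Partition: S = [0, 1], T = [2, 3, 4, 5, 6, 7, 8, 9, 10, 11, 12, 13]
Cut edges: (1,2)

By max-flow min-cut theorem, max flow = min cut = 8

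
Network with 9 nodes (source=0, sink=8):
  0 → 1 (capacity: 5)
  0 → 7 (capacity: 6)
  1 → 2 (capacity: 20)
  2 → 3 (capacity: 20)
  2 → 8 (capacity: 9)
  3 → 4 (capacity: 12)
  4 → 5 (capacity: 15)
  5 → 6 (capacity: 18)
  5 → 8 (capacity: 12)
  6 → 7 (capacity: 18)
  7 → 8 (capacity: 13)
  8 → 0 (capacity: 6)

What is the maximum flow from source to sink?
Maximum flow = 11

Max flow: 11

Flow assignment:
  0 → 1: 5/5
  0 → 7: 6/6
  1 → 2: 5/20
  2 → 8: 5/9
  7 → 8: 6/13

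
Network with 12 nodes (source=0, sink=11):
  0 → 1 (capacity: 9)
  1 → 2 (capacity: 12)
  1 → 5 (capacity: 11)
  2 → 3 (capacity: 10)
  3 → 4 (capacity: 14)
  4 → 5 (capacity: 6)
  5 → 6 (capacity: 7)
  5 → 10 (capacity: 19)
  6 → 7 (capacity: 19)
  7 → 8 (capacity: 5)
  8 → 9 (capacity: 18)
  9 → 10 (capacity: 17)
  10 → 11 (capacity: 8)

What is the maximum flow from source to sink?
Maximum flow = 8

Max flow: 8

Flow assignment:
  0 → 1: 8/9
  1 → 5: 8/11
  5 → 10: 8/19
  10 → 11: 8/8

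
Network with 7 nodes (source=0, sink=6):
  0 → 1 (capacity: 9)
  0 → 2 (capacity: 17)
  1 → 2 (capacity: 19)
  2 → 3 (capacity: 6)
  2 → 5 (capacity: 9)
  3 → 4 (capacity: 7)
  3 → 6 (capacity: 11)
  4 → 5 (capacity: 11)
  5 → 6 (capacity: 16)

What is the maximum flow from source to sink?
Maximum flow = 15

Max flow: 15

Flow assignment:
  0 → 2: 15/17
  2 → 3: 6/6
  2 → 5: 9/9
  3 → 6: 6/11
  5 → 6: 9/16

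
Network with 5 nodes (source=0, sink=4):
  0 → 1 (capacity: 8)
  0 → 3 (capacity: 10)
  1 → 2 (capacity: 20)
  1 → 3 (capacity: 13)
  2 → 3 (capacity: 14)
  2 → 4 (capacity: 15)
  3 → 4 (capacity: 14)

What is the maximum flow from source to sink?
Maximum flow = 18

Max flow: 18

Flow assignment:
  0 → 1: 8/8
  0 → 3: 10/10
  1 → 2: 8/20
  2 → 4: 8/15
  3 → 4: 10/14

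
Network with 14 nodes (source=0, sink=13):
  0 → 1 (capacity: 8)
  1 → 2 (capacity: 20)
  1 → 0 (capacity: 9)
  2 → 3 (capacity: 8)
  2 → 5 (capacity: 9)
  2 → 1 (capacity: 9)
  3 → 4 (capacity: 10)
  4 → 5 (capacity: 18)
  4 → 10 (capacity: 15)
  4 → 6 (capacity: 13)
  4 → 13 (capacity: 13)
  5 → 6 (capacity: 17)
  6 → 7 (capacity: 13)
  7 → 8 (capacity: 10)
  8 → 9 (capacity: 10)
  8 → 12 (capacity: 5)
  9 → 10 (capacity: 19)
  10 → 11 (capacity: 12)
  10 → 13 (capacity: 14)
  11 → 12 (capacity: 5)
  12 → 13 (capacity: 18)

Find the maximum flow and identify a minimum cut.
Max flow = 8, Min cut edges: (0,1)

Maximum flow: 8
Minimum cut: (0,1)
Partition: S = [0], T = [1, 2, 3, 4, 5, 6, 7, 8, 9, 10, 11, 12, 13]

Max-flow min-cut theorem verified: both equal 8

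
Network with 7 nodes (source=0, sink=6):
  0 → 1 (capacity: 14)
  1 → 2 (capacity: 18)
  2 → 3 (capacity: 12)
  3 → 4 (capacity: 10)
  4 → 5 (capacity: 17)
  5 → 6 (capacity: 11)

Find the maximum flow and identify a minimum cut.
Max flow = 10, Min cut edges: (3,4)

Maximum flow: 10
Minimum cut: (3,4)
Partition: S = [0, 1, 2, 3], T = [4, 5, 6]

Max-flow min-cut theorem verified: both equal 10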